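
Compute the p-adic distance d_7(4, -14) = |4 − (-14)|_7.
d_7(4, -14) = 1

Step 1 — x − y = 4 − (-14) = 18. Step 2 — v_7(18) = 0 (factor: 18 = (7^0 · 18); the sign does not affect v_p). Step 3 — |x − y|_7 = 7^{0} = 1.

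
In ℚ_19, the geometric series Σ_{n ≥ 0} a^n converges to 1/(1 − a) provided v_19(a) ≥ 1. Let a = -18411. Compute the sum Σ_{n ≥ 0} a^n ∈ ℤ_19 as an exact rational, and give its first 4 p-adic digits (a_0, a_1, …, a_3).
Σ a^n = 1/(1 − a) = 1/18412;  first 4 digits = (1, 0, 6, 16)

v_19(a) = 2 ≥ 1, so the series converges in ℤ_19 to 1/(1 − a) = 1/(1 − (-18411)) = 1/18412. Expand this rational in ℤ_19: compute digits iteratively via d_i = x_i mod 19, x_{i+1} = (x_i − d_i)/19. The first 4 digits are (1, 0, 6, 16).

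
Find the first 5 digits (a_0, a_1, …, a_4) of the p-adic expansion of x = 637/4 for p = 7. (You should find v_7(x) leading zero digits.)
(a_0, …, a_4) = (0, 0, 5, 5, 1)

v_7(637/4) = 2, so a_0 = ... = a_1 = 0. Factor out: x = 7^2 · u with u = 13/4 a unit in ℤ_7. Expand u iteratively via a_{v+i} = u_i mod 7, u_{i+1} = (u_i − a_{v+i})/7:
  u_0 = 13/4;  a_2 = 5;  u_1 = (u_0 − 5)/7 = -1/4
  u_1 = -1/4;  a_3 = 5;  u_2 = (u_1 − 5)/7 = -3/4
  u_2 = -3/4;  a_4 = 1;  u_3 = (u_2 − 1)/7 = -1/4
Digits: (0, 0, 5, 5, 1).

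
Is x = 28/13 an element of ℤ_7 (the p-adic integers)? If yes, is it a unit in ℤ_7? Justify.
x ∈ ℤ_7 but not a unit; v_7(x) = 1 > 0

ℤ_7 = {x ∈ ℚ_7 : v_7(x) ≥ 0} and ℤ_7^× = {x ∈ ℤ_7 : v_7(x) = 0}. Here v_7(28/13) = v_7(num) − v_7(den) = 1; compare against these criteria.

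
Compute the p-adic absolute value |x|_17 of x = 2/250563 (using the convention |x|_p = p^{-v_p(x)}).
|2/250563|_17 = 83521

Step 1 — compute v_17(x) by factoring powers of 17 out of the numerator and denominator: v_17(2/250563) = -4. Step 2 — apply |x|_p = p^{-v_p(x)} = 17^{4} = 83521.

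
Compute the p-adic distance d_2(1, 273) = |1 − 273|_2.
d_2(1, 273) = 1/16

Step 1 — x − y = 1 − 273 = -272. Step 2 — v_2(-272) = 4 (factor: -272 = −(2^4 · 17); the sign does not affect v_p). Step 3 — |x − y|_2 = 2^{-4} = 1/16.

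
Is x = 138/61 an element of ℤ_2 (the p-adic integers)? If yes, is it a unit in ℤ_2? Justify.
x ∈ ℤ_2 but not a unit; v_2(x) = 1 > 0

ℤ_2 = {x ∈ ℚ_2 : v_2(x) ≥ 0} and ℤ_2^× = {x ∈ ℤ_2 : v_2(x) = 0}. Here v_2(138/61) = v_2(num) − v_2(den) = 1; compare against these criteria.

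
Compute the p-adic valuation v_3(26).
v_3(26) = 0

v_3(n) is the largest exponent k such that 3^k divides n. Factor out: 26 = 3^0 · 26. (Sign doesn't affect v_p.) So v_3(26) = 0.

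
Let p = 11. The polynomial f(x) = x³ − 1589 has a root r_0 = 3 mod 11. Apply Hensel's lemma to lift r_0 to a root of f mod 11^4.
r_3 = 13456 (mod 14641)

Hensel: r_{i+1} = r_i − f(r_i)/f′(r_i) mod 11^{i+2}, where f′(x) = 3x². Iterate:
  r_0 = 3 (mod 11)
  r_1 = 25 (mod 121)
  r_2 = 146 (mod 1331)
  r_3 = 13456 (mod 14641)
Final: r = 13456 with f(r) ≡ 0 mod 11^4.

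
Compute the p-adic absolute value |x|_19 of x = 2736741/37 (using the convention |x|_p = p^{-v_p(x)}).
|2736741/37|_19 = 1/130321

Step 1 — compute v_19(x) by factoring powers of 19 out of the numerator and denominator: v_19(2736741/37) = 4. Step 2 — apply |x|_p = p^{-v_p(x)} = 19^{-4} = 1/130321.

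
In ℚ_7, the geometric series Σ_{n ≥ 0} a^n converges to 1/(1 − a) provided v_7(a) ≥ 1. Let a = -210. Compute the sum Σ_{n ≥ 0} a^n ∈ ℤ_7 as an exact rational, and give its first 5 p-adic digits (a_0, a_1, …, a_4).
Σ a^n = 1/(1 − a) = 1/211;  first 5 digits = (1, 5, 6, 0, 6)

v_7(a) = 1 ≥ 1, so the series converges in ℤ_7 to 1/(1 − a) = 1/(1 − (-210)) = 1/211. Expand this rational in ℤ_7: compute digits iteratively via d_i = x_i mod 7, x_{i+1} = (x_i − d_i)/7. The first 5 digits are (1, 5, 6, 0, 6).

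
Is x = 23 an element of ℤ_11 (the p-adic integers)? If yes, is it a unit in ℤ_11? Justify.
x ∈ ℤ_11^× (unit); v_11(x) = 0

ℤ_11 = {x ∈ ℚ_11 : v_11(x) ≥ 0} and ℤ_11^× = {x ∈ ℤ_11 : v_11(x) = 0}. Here v_11(23) = v_11(num) − v_11(den) = 0; compare against these criteria.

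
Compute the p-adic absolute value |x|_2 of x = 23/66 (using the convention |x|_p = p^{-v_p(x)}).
|23/66|_2 = 2

Step 1 — compute v_2(x) by factoring powers of 2 out of the numerator and denominator: v_2(23/66) = -1. Step 2 — apply |x|_p = p^{-v_p(x)} = 2^{1} = 2.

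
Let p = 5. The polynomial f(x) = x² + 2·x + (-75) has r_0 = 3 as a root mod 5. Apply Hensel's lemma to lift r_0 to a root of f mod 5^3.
r_2 = 23 (mod 125)

Hensel: r_{i+1} = r_i − f(r_i)·(f′(r_i))^{-1} mod 5^{i+2}, f′(x) = 2x + 2. Iterate:
  r_0 = 3 (mod 5)
  r_1 = 23 (mod 25)
  r_2 = 23 (mod 125)
Final: r = 23 satisfies f(r) ≡ 0 mod 5^3.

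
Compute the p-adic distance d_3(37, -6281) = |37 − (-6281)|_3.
d_3(37, -6281) = 1/243

Step 1 — x − y = 37 − (-6281) = 6318. Step 2 — v_3(6318) = 5 (factor: 6318 = (3^5 · 26); the sign does not affect v_p). Step 3 — |x − y|_3 = 3^{-5} = 1/243.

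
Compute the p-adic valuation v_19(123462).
v_19(123462) = 3

v_19(n) is the largest exponent k such that 19^k divides n. Factor out: 123462 = 19^3 · 18. (Sign doesn't affect v_p.) So v_19(123462) = 3.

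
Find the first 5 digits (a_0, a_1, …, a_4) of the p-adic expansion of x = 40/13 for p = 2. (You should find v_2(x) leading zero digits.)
(a_0, …, a_4) = (0, 0, 0, 1, 0)

v_2(40/13) = 3, so a_0 = ... = a_2 = 0. Factor out: x = 2^3 · u with u = 5/13 a unit in ℤ_2. Expand u iteratively via a_{v+i} = u_i mod 2, u_{i+1} = (u_i − a_{v+i})/2:
  u_0 = 5/13;  a_3 = 1;  u_1 = (u_0 − 1)/2 = -4/13
  u_1 = -4/13;  a_4 = 0;  u_2 = (u_1 − 0)/2 = -2/13
Digits: (0, 0, 0, 1, 0).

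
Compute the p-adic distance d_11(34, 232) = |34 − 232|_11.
d_11(34, 232) = 1/11

Step 1 — x − y = 34 − 232 = -198. Step 2 — v_11(-198) = 1 (factor: -198 = −(11^1 · 18); the sign does not affect v_p). Step 3 — |x − y|_11 = 11^{-1} = 1/11.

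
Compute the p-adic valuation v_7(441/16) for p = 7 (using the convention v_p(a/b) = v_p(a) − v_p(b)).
v_7(441/16) = 2

Factor powers of 7 from the numerator and denominator of the reduced fraction: 441 = 7^2 · 9 and 16 = 7^0 · 16. Apply v_p(a/b) = v_p(a) − v_p(b): v_7(441/16) = 2 − 0 = 2.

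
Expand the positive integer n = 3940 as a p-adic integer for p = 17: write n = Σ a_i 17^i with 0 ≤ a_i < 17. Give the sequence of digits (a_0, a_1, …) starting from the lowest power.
(a_0, a_1, …) = (13, 10, 13)

Repeated division by 17 gives the digits low-to-high: 3940 = 13 + 10·17^1 + 13·17^2. Digit sequence: (13, 10, 13).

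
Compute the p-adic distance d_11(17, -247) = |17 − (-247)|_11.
d_11(17, -247) = 1/11

Step 1 — x − y = 17 − (-247) = 264. Step 2 — v_11(264) = 1 (factor: 264 = (11^1 · 24); the sign does not affect v_p). Step 3 — |x − y|_11 = 11^{-1} = 1/11.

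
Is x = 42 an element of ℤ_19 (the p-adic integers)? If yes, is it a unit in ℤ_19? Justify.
x ∈ ℤ_19^× (unit); v_19(x) = 0

ℤ_19 = {x ∈ ℚ_19 : v_19(x) ≥ 0} and ℤ_19^× = {x ∈ ℤ_19 : v_19(x) = 0}. Here v_19(42) = v_19(num) − v_19(den) = 0; compare against these criteria.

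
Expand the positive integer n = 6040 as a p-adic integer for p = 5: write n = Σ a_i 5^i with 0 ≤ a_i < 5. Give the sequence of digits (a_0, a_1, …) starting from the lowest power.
(a_0, a_1, …) = (0, 3, 1, 3, 4, 1)

Repeated division by 5 gives the digits low-to-high: 6040 = 3·5^1 + 1·5^2 + 3·5^3 + 4·5^4 + 1·5^5. Digit sequence: (0, 3, 1, 3, 4, 1).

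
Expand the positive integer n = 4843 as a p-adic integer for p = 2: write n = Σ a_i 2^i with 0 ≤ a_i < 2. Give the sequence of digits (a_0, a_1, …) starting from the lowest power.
(a_0, a_1, …) = (1, 1, 0, 1, 0, 1, 1, 1, 0, 1, 0, 0, 1)

Repeated division by 2 gives the digits low-to-high: 4843 = 1 + 1·2^1 + 1·2^3 + 1·2^5 + 1·2^6 + 1·2^7 + 1·2^9 + 1·2^12. Digit sequence: (1, 1, 0, 1, 0, 1, 1, 1, 0, 1, 0, 0, 1).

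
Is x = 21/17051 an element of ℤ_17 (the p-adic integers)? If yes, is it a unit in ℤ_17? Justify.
x ∉ ℤ_17 (v_17(x) = -2 < 0)

ℤ_17 = {x ∈ ℚ_17 : v_17(x) ≥ 0} and ℤ_17^× = {x ∈ ℤ_17 : v_17(x) = 0}. Here v_17(21/17051) = v_17(num) − v_17(den) = -2; compare against these criteria.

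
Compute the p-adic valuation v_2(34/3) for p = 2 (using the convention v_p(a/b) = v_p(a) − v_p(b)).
v_2(34/3) = 1

Factor powers of 2 from the numerator and denominator of the reduced fraction: 34 = 2^1 · 17 and 3 = 2^0 · 3. Apply v_p(a/b) = v_p(a) − v_p(b): v_2(34/3) = 1 − 0 = 1.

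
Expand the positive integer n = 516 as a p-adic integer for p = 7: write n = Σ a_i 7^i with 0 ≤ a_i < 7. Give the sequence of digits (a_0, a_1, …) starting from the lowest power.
(a_0, a_1, …) = (5, 3, 3, 1)

Repeated division by 7 gives the digits low-to-high: 516 = 5 + 3·7^1 + 3·7^2 + 1·7^3. Digit sequence: (5, 3, 3, 1).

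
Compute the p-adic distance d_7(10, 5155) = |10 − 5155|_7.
d_7(10, 5155) = 1/343

Step 1 — x − y = 10 − 5155 = -5145. Step 2 — v_7(-5145) = 3 (factor: -5145 = −(7^3 · 15); the sign does not affect v_p). Step 3 — |x − y|_7 = 7^{-3} = 1/343.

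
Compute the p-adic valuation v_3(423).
v_3(423) = 2

v_3(n) is the largest exponent k such that 3^k divides n. Factor out: 423 = 3^2 · 47. (Sign doesn't affect v_p.) So v_3(423) = 2.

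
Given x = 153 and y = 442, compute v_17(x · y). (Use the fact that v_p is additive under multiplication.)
v_17(67626) = 2

v_p(x) = 1 (factor: 153 = 17^1 · 9); v_p(y) = 1 (factor: 442 = 17^1 · 26). Additivity: v_p(xy) = v_p(x) + v_p(y) = 1 + 1 = 2. (Direct check: xy = 67626 = 17^2 · (234).)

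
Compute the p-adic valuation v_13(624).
v_13(624) = 1

v_13(n) is the largest exponent k such that 13^k divides n. Factor out: 624 = 13^1 · 48. (Sign doesn't affect v_p.) So v_13(624) = 1.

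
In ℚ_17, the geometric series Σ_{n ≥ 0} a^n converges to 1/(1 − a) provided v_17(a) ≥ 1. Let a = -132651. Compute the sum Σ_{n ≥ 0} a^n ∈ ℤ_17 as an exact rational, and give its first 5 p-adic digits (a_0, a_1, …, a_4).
Σ a^n = 1/(1 − a) = 1/132652;  first 5 digits = (1, 0, 0, 7, 15)

v_17(a) = 3 ≥ 1, so the series converges in ℤ_17 to 1/(1 − a) = 1/(1 − (-132651)) = 1/132652. Expand this rational in ℤ_17: compute digits iteratively via d_i = x_i mod 17, x_{i+1} = (x_i − d_i)/17. The first 5 digits are (1, 0, 0, 7, 15).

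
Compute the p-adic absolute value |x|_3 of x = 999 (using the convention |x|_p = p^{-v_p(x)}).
|999|_3 = 1/27

Step 1 — compute v_3(x) by factoring powers of 3 out of the numerator and denominator: v_3(999) = 3. Step 2 — apply |x|_p = p^{-v_p(x)} = 3^{-3} = 1/27.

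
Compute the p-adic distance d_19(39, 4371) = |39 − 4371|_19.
d_19(39, 4371) = 1/361

Step 1 — x − y = 39 − 4371 = -4332. Step 2 — v_19(-4332) = 2 (factor: -4332 = −(19^2 · 12); the sign does not affect v_p). Step 3 — |x − y|_19 = 19^{-2} = 1/361.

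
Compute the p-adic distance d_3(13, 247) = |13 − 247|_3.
d_3(13, 247) = 1/9

Step 1 — x − y = 13 − 247 = -234. Step 2 — v_3(-234) = 2 (factor: -234 = −(3^2 · 26); the sign does not affect v_p). Step 3 — |x − y|_3 = 3^{-2} = 1/9.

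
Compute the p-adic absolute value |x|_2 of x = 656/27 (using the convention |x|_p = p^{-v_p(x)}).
|656/27|_2 = 1/16

Step 1 — compute v_2(x) by factoring powers of 2 out of the numerator and denominator: v_2(656/27) = 4. Step 2 — apply |x|_p = p^{-v_p(x)} = 2^{-4} = 1/16.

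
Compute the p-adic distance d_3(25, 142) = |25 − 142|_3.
d_3(25, 142) = 1/9

Step 1 — x − y = 25 − 142 = -117. Step 2 — v_3(-117) = 2 (factor: -117 = −(3^2 · 13); the sign does not affect v_p). Step 3 — |x − y|_3 = 3^{-2} = 1/9.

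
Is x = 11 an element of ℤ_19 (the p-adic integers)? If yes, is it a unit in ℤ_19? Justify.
x ∈ ℤ_19^× (unit); v_19(x) = 0

ℤ_19 = {x ∈ ℚ_19 : v_19(x) ≥ 0} and ℤ_19^× = {x ∈ ℤ_19 : v_19(x) = 0}. Here v_19(11) = v_19(num) − v_19(den) = 0; compare against these criteria.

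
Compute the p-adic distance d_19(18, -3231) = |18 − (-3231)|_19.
d_19(18, -3231) = 1/361

Step 1 — x − y = 18 − (-3231) = 3249. Step 2 — v_19(3249) = 2 (factor: 3249 = (19^2 · 9); the sign does not affect v_p). Step 3 — |x − y|_19 = 19^{-2} = 1/361.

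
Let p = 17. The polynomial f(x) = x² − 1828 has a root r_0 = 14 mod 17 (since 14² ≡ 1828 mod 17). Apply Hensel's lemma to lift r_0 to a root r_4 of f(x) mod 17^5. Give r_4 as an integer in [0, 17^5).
r_4 = 1264984 (mod 1419857)

Hensel's recurrence: r_{i+1} = r_i − f(r_i)·(f′(r_i))^{-1} mod 17^{i+2}, with f′(x) = 2x. Iterate:
  r_0 = 14 (mod 17)
  r_1 = 31 (mod 289)
  r_2 = 2343 (mod 4913)
  r_3 = 12169 (mod 83521)
  r_4 = 1264984 (mod 1419857)
Final: r_4 = 1264984, and one checks f(r_4) ≡ 0 mod 17^5.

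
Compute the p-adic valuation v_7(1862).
v_7(1862) = 2

v_7(n) is the largest exponent k such that 7^k divides n. Factor out: 1862 = 7^2 · 38. (Sign doesn't affect v_p.) So v_7(1862) = 2.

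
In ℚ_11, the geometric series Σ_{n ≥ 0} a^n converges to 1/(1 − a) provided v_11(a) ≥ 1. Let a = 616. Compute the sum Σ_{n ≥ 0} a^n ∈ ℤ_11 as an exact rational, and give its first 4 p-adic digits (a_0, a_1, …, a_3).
Σ a^n = 1/(1 − a) = -1/615;  first 4 digits = (1, 1, 6, 0)

v_11(a) = 1 ≥ 1, so the series converges in ℤ_11 to 1/(1 − a) = 1/(1 − 616) = -1/615. Expand this rational in ℤ_11: compute digits iteratively via d_i = x_i mod 11, x_{i+1} = (x_i − d_i)/11. The first 4 digits are (1, 1, 6, 0).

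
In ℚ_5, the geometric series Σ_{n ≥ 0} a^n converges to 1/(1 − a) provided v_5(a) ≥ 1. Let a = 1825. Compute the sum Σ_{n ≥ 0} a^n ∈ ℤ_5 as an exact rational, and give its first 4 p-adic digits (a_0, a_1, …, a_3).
Σ a^n = 1/(1 − a) = -1/1824;  first 4 digits = (1, 0, 3, 4)

v_5(a) = 2 ≥ 1, so the series converges in ℤ_5 to 1/(1 − a) = 1/(1 − 1825) = -1/1824. Expand this rational in ℤ_5: compute digits iteratively via d_i = x_i mod 5, x_{i+1} = (x_i − d_i)/5. The first 4 digits are (1, 0, 3, 4).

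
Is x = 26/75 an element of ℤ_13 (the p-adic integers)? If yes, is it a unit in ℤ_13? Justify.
x ∈ ℤ_13 but not a unit; v_13(x) = 1 > 0

ℤ_13 = {x ∈ ℚ_13 : v_13(x) ≥ 0} and ℤ_13^× = {x ∈ ℤ_13 : v_13(x) = 0}. Here v_13(26/75) = v_13(num) − v_13(den) = 1; compare against these criteria.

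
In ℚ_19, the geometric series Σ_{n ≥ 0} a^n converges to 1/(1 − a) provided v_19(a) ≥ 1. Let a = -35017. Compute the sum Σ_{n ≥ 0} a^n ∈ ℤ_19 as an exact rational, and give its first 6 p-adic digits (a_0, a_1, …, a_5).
Σ a^n = 1/(1 − a) = 1/35018;  first 6 digits = (1, 0, 17, 13, 3, 1)

v_19(a) = 2 ≥ 1, so the series converges in ℤ_19 to 1/(1 − a) = 1/(1 − (-35017)) = 1/35018. Expand this rational in ℤ_19: compute digits iteratively via d_i = x_i mod 19, x_{i+1} = (x_i − d_i)/19. The first 6 digits are (1, 0, 17, 13, 3, 1).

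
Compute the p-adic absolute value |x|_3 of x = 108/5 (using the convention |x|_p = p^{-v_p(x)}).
|108/5|_3 = 1/27

Step 1 — compute v_3(x) by factoring powers of 3 out of the numerator and denominator: v_3(108/5) = 3. Step 2 — apply |x|_p = p^{-v_p(x)} = 3^{-3} = 1/27.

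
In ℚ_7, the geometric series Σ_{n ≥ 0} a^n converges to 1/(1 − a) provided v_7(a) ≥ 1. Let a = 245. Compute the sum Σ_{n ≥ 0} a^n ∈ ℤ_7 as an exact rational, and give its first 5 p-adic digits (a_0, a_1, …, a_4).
Σ a^n = 1/(1 − a) = -1/244;  first 5 digits = (1, 0, 5, 0, 4)

v_7(a) = 2 ≥ 1, so the series converges in ℤ_7 to 1/(1 − a) = 1/(1 − 245) = -1/244. Expand this rational in ℤ_7: compute digits iteratively via d_i = x_i mod 7, x_{i+1} = (x_i − d_i)/7. The first 5 digits are (1, 0, 5, 0, 4).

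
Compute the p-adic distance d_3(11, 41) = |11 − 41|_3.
d_3(11, 41) = 1/3

Step 1 — x − y = 11 − 41 = -30. Step 2 — v_3(-30) = 1 (factor: -30 = −(3^1 · 10); the sign does not affect v_p). Step 3 — |x − y|_3 = 3^{-1} = 1/3.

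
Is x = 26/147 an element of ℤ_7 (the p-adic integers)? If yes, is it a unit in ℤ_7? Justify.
x ∉ ℤ_7 (v_7(x) = -2 < 0)

ℤ_7 = {x ∈ ℚ_7 : v_7(x) ≥ 0} and ℤ_7^× = {x ∈ ℤ_7 : v_7(x) = 0}. Here v_7(26/147) = v_7(num) − v_7(den) = -2; compare against these criteria.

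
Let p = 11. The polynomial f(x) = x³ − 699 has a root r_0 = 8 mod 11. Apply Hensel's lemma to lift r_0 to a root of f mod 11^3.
r_2 = 1207 (mod 1331)

Hensel: r_{i+1} = r_i − f(r_i)/f′(r_i) mod 11^{i+2}, where f′(x) = 3x². Iterate:
  r_0 = 8 (mod 11)
  r_1 = 118 (mod 121)
  r_2 = 1207 (mod 1331)
Final: r = 1207 with f(r) ≡ 0 mod 11^3.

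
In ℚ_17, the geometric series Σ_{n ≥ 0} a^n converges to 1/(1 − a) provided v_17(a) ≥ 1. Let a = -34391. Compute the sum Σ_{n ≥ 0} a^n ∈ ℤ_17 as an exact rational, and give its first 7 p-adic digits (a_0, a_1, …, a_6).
Σ a^n = 1/(1 − a) = 1/34392;  first 7 digits = (1, 0, 0, 10, 16, 16, 14)

v_17(a) = 3 ≥ 1, so the series converges in ℤ_17 to 1/(1 − a) = 1/(1 − (-34391)) = 1/34392. Expand this rational in ℤ_17: compute digits iteratively via d_i = x_i mod 17, x_{i+1} = (x_i − d_i)/17. The first 7 digits are (1, 0, 0, 10, 16, 16, 14).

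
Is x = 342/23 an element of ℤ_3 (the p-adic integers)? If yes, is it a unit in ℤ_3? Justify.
x ∈ ℤ_3 but not a unit; v_3(x) = 2 > 0

ℤ_3 = {x ∈ ℚ_3 : v_3(x) ≥ 0} and ℤ_3^× = {x ∈ ℤ_3 : v_3(x) = 0}. Here v_3(342/23) = v_3(num) − v_3(den) = 2; compare against these criteria.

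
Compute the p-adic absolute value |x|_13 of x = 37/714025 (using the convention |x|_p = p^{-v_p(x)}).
|37/714025|_13 = 28561

Step 1 — compute v_13(x) by factoring powers of 13 out of the numerator and denominator: v_13(37/714025) = -4. Step 2 — apply |x|_p = p^{-v_p(x)} = 13^{4} = 28561.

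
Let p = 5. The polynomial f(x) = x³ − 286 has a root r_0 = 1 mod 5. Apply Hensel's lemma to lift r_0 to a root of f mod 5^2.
r_1 = 21 (mod 25)

Hensel: r_{i+1} = r_i − f(r_i)/f′(r_i) mod 5^{i+2}, where f′(x) = 3x². Iterate:
  r_0 = 1 (mod 5)
  r_1 = 21 (mod 25)
Final: r = 21 with f(r) ≡ 0 mod 5^2.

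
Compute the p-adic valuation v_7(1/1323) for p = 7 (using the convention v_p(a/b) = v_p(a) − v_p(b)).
v_7(1/1323) = -2

Factor powers of 7 from the numerator and denominator of the reduced fraction: 1 = 7^0 · 1 and 1323 = 7^2 · 27. Apply v_p(a/b) = v_p(a) − v_p(b): v_7(1/1323) = 0 − 2 = -2.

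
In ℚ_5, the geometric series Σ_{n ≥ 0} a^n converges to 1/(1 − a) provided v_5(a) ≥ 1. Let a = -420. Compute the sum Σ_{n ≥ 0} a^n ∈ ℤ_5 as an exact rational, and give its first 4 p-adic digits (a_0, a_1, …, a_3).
Σ a^n = 1/(1 − a) = 1/421;  first 4 digits = (1, 1, 4, 3)

v_5(a) = 1 ≥ 1, so the series converges in ℤ_5 to 1/(1 − a) = 1/(1 − (-420)) = 1/421. Expand this rational in ℤ_5: compute digits iteratively via d_i = x_i mod 5, x_{i+1} = (x_i − d_i)/5. The first 4 digits are (1, 1, 4, 3).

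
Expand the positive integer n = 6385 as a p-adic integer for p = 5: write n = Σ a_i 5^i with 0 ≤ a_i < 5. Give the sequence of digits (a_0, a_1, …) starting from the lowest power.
(a_0, a_1, …) = (0, 2, 0, 1, 0, 2)

Repeated division by 5 gives the digits low-to-high: 6385 = 2·5^1 + 1·5^3 + 2·5^5. Digit sequence: (0, 2, 0, 1, 0, 2).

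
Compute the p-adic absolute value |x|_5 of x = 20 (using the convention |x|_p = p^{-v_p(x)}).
|20|_5 = 1/5

Step 1 — compute v_5(x) by factoring powers of 5 out of the numerator and denominator: v_5(20) = 1. Step 2 — apply |x|_p = p^{-v_p(x)} = 5^{-1} = 1/5.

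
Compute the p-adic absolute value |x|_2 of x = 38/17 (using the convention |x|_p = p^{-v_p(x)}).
|38/17|_2 = 1/2

Step 1 — compute v_2(x) by factoring powers of 2 out of the numerator and denominator: v_2(38/17) = 1. Step 2 — apply |x|_p = p^{-v_p(x)} = 2^{-1} = 1/2.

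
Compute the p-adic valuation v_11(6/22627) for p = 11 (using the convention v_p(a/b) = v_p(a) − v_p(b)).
v_11(6/22627) = -3

Factor powers of 11 from the numerator and denominator of the reduced fraction: 6 = 11^0 · 6 and 22627 = 11^3 · 17. Apply v_p(a/b) = v_p(a) − v_p(b): v_11(6/22627) = 0 − 3 = -3.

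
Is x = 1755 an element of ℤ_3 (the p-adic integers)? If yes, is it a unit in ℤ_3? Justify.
x ∈ ℤ_3 but not a unit; v_3(x) = 3 > 0

ℤ_3 = {x ∈ ℚ_3 : v_3(x) ≥ 0} and ℤ_3^× = {x ∈ ℤ_3 : v_3(x) = 0}. Here v_3(1755) = v_3(num) − v_3(den) = 3; compare against these criteria.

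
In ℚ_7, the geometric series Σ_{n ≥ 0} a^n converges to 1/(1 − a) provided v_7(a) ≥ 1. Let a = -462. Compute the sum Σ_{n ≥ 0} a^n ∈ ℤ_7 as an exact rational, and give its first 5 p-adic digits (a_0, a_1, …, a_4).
Σ a^n = 1/(1 − a) = 1/463;  first 5 digits = (1, 4, 6, 5, 6)

v_7(a) = 1 ≥ 1, so the series converges in ℤ_7 to 1/(1 − a) = 1/(1 − (-462)) = 1/463. Expand this rational in ℤ_7: compute digits iteratively via d_i = x_i mod 7, x_{i+1} = (x_i − d_i)/7. The first 5 digits are (1, 4, 6, 5, 6).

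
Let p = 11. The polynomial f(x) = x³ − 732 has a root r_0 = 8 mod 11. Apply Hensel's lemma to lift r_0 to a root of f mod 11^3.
r_2 = 294 (mod 1331)

Hensel: r_{i+1} = r_i − f(r_i)/f′(r_i) mod 11^{i+2}, where f′(x) = 3x². Iterate:
  r_0 = 8 (mod 11)
  r_1 = 52 (mod 121)
  r_2 = 294 (mod 1331)
Final: r = 294 with f(r) ≡ 0 mod 11^3.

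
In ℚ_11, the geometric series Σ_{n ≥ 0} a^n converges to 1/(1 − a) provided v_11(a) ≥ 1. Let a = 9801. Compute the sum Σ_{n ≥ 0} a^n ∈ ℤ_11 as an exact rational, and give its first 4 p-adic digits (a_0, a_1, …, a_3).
Σ a^n = 1/(1 − a) = -1/9800;  first 4 digits = (1, 0, 4, 7)

v_11(a) = 2 ≥ 1, so the series converges in ℤ_11 to 1/(1 − a) = 1/(1 − 9801) = -1/9800. Expand this rational in ℤ_11: compute digits iteratively via d_i = x_i mod 11, x_{i+1} = (x_i − d_i)/11. The first 4 digits are (1, 0, 4, 7).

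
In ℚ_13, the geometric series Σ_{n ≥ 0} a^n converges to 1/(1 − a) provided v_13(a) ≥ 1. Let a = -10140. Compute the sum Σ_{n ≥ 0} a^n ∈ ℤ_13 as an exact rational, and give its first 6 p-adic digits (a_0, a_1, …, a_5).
Σ a^n = 1/(1 − a) = 1/10141;  first 6 digits = (1, 0, 5, 8, 11, 3)

v_13(a) = 2 ≥ 1, so the series converges in ℤ_13 to 1/(1 − a) = 1/(1 − (-10140)) = 1/10141. Expand this rational in ℤ_13: compute digits iteratively via d_i = x_i mod 13, x_{i+1} = (x_i − d_i)/13. The first 6 digits are (1, 0, 5, 8, 11, 3).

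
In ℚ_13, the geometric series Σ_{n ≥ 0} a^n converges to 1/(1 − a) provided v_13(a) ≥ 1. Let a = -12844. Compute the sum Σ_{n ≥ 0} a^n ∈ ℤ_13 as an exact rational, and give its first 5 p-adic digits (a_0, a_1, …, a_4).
Σ a^n = 1/(1 − a) = 1/12845;  first 5 digits = (1, 0, 2, 7, 3)

v_13(a) = 2 ≥ 1, so the series converges in ℤ_13 to 1/(1 − a) = 1/(1 − (-12844)) = 1/12845. Expand this rational in ℤ_13: compute digits iteratively via d_i = x_i mod 13, x_{i+1} = (x_i − d_i)/13. The first 5 digits are (1, 0, 2, 7, 3).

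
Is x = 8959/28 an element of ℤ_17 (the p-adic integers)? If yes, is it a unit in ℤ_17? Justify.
x ∈ ℤ_17 but not a unit; v_17(x) = 2 > 0

ℤ_17 = {x ∈ ℚ_17 : v_17(x) ≥ 0} and ℤ_17^× = {x ∈ ℤ_17 : v_17(x) = 0}. Here v_17(8959/28) = v_17(num) − v_17(den) = 2; compare against these criteria.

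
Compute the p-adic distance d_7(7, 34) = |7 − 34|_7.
d_7(7, 34) = 1

Step 1 — x − y = 7 − 34 = -27. Step 2 — v_7(-27) = 0 (factor: -27 = −(7^0 · 27); the sign does not affect v_p). Step 3 — |x − y|_7 = 7^{0} = 1.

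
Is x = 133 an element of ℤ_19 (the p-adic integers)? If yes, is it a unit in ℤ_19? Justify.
x ∈ ℤ_19 but not a unit; v_19(x) = 1 > 0

ℤ_19 = {x ∈ ℚ_19 : v_19(x) ≥ 0} and ℤ_19^× = {x ∈ ℤ_19 : v_19(x) = 0}. Here v_19(133) = v_19(num) − v_19(den) = 1; compare against these criteria.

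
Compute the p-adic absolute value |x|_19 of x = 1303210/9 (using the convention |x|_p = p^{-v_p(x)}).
|1303210/9|_19 = 1/130321

Step 1 — compute v_19(x) by factoring powers of 19 out of the numerator and denominator: v_19(1303210/9) = 4. Step 2 — apply |x|_p = p^{-v_p(x)} = 19^{-4} = 1/130321.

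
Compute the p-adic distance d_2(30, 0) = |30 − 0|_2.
d_2(30, 0) = 1/2

Step 1 — x − y = 30 − 0 = 30. Step 2 — v_2(30) = 1 (factor: 30 = (2^1 · 15); the sign does not affect v_p). Step 3 — |x − y|_2 = 2^{-1} = 1/2.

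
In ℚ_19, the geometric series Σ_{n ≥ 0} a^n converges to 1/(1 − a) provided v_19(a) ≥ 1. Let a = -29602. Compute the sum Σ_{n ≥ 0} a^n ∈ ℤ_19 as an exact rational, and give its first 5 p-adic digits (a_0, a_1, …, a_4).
Σ a^n = 1/(1 − a) = 1/29603;  first 5 digits = (1, 0, 13, 14, 16)

v_19(a) = 2 ≥ 1, so the series converges in ℤ_19 to 1/(1 − a) = 1/(1 − (-29602)) = 1/29603. Expand this rational in ℤ_19: compute digits iteratively via d_i = x_i mod 19, x_{i+1} = (x_i − d_i)/19. The first 5 digits are (1, 0, 13, 14, 16).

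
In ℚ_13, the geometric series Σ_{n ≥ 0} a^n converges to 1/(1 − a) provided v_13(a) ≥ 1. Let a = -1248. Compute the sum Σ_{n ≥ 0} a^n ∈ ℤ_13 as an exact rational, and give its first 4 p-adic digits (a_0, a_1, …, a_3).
Σ a^n = 1/(1 − a) = 1/1249;  first 4 digits = (1, 8, 4, 11)

v_13(a) = 1 ≥ 1, so the series converges in ℤ_13 to 1/(1 − a) = 1/(1 − (-1248)) = 1/1249. Expand this rational in ℤ_13: compute digits iteratively via d_i = x_i mod 13, x_{i+1} = (x_i − d_i)/13. The first 4 digits are (1, 8, 4, 11).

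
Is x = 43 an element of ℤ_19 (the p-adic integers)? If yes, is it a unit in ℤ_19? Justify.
x ∈ ℤ_19^× (unit); v_19(x) = 0

ℤ_19 = {x ∈ ℚ_19 : v_19(x) ≥ 0} and ℤ_19^× = {x ∈ ℤ_19 : v_19(x) = 0}. Here v_19(43) = v_19(num) − v_19(den) = 0; compare against these criteria.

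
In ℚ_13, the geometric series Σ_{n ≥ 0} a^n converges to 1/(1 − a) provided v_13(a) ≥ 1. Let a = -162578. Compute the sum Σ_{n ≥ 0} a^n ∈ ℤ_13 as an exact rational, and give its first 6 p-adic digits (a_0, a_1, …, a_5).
Σ a^n = 1/(1 − a) = 1/162579;  first 6 digits = (1, 0, 0, 4, 7, 12)

v_13(a) = 3 ≥ 1, so the series converges in ℤ_13 to 1/(1 − a) = 1/(1 − (-162578)) = 1/162579. Expand this rational in ℤ_13: compute digits iteratively via d_i = x_i mod 13, x_{i+1} = (x_i − d_i)/13. The first 6 digits are (1, 0, 0, 4, 7, 12).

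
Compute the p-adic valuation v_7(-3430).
v_7(-3430) = 3

v_7(n) is the largest exponent k such that 7^k divides n. Factor out: -3430 = -7^3 · 10. (Sign doesn't affect v_p.) So v_7(-3430) = 3.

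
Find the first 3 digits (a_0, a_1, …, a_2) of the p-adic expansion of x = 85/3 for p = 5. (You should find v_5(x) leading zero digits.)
(a_0, …, a_2) = (0, 4, 2)

v_5(85/3) = 1, so a_0 = ... = a_0 = 0. Factor out: x = 5^1 · u with u = 17/3 a unit in ℤ_5. Expand u iteratively via a_{v+i} = u_i mod 5, u_{i+1} = (u_i − a_{v+i})/5:
  u_0 = 17/3;  a_1 = 4;  u_1 = (u_0 − 4)/5 = 1/3
  u_1 = 1/3;  a_2 = 2;  u_2 = (u_1 − 2)/5 = -1/3
Digits: (0, 4, 2).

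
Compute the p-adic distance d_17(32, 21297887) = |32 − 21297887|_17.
d_17(32, 21297887) = 1/1419857

Step 1 — x − y = 32 − 21297887 = -21297855. Step 2 — v_17(-21297855) = 5 (factor: -21297855 = −(17^5 · 15); the sign does not affect v_p). Step 3 — |x − y|_17 = 17^{-5} = 1/1419857.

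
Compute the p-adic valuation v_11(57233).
v_11(57233) = 3

v_11(n) is the largest exponent k such that 11^k divides n. Factor out: 57233 = 11^3 · 43. (Sign doesn't affect v_p.) So v_11(57233) = 3.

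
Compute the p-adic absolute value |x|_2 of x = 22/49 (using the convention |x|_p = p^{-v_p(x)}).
|22/49|_2 = 1/2

Step 1 — compute v_2(x) by factoring powers of 2 out of the numerator and denominator: v_2(22/49) = 1. Step 2 — apply |x|_p = p^{-v_p(x)} = 2^{-1} = 1/2.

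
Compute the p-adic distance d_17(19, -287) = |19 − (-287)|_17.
d_17(19, -287) = 1/17

Step 1 — x − y = 19 − (-287) = 306. Step 2 — v_17(306) = 1 (factor: 306 = (17^1 · 18); the sign does not affect v_p). Step 3 — |x − y|_17 = 17^{-1} = 1/17.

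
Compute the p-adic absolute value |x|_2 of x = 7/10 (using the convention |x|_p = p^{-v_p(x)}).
|7/10|_2 = 2

Step 1 — compute v_2(x) by factoring powers of 2 out of the numerator and denominator: v_2(7/10) = -1. Step 2 — apply |x|_p = p^{-v_p(x)} = 2^{1} = 2.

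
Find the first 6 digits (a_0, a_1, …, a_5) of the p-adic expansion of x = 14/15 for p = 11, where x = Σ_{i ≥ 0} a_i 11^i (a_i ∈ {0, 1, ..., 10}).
(a_0, …, a_5) = (9, 0, 8, 0, 8, 0)

v_11(14/15) = 0 (numerator and denominator both coprime to 11), so x ∈ ℤ_11^×. Compute digits iteratively via a_i = x_i mod 11, x_{i+1} = (x_i − a_i)/11, with x_0 = x:
  x_0 = 14/15;  a_0 = 9;  x_1 = (x_0 − 9)/11 = -11/15
  x_1 = -11/15;  a_1 = 0;  x_2 = (x_1 − 0)/11 = -1/15
  x_2 = -1/15;  a_2 = 8;  x_3 = (x_2 − 8)/11 = -11/15
  x_3 = -11/15;  a_3 = 0;  x_4 = (x_3 − 0)/11 = -1/15
  x_4 = -1/15;  a_4 = 8;  x_5 = (x_4 − 8)/11 = -11/15
  x_5 = -11/15;  a_5 = 0;  x_6 = (x_5 − 0)/11 = -1/15
Digits: (9, 0, 8, 0, 8, 0).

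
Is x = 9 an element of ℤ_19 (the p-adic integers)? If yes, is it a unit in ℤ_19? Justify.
x ∈ ℤ_19^× (unit); v_19(x) = 0

ℤ_19 = {x ∈ ℚ_19 : v_19(x) ≥ 0} and ℤ_19^× = {x ∈ ℤ_19 : v_19(x) = 0}. Here v_19(9) = v_19(num) − v_19(den) = 0; compare against these criteria.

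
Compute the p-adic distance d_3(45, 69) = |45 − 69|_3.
d_3(45, 69) = 1/3

Step 1 — x − y = 45 − 69 = -24. Step 2 — v_3(-24) = 1 (factor: -24 = −(3^1 · 8); the sign does not affect v_p). Step 3 — |x − y|_3 = 3^{-1} = 1/3.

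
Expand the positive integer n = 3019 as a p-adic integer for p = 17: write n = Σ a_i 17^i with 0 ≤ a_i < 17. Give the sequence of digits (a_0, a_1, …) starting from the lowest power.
(a_0, a_1, …) = (10, 7, 10)

Repeated division by 17 gives the digits low-to-high: 3019 = 10 + 7·17^1 + 10·17^2. Digit sequence: (10, 7, 10).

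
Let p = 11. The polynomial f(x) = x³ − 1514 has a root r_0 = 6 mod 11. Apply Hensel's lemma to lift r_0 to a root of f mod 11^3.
r_2 = 1051 (mod 1331)

Hensel: r_{i+1} = r_i − f(r_i)/f′(r_i) mod 11^{i+2}, where f′(x) = 3x². Iterate:
  r_0 = 6 (mod 11)
  r_1 = 83 (mod 121)
  r_2 = 1051 (mod 1331)
Final: r = 1051 with f(r) ≡ 0 mod 11^3.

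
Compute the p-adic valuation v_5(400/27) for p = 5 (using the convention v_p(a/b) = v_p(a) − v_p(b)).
v_5(400/27) = 2

Factor powers of 5 from the numerator and denominator of the reduced fraction: 400 = 5^2 · 16 and 27 = 5^0 · 27. Apply v_p(a/b) = v_p(a) − v_p(b): v_5(400/27) = 2 − 0 = 2.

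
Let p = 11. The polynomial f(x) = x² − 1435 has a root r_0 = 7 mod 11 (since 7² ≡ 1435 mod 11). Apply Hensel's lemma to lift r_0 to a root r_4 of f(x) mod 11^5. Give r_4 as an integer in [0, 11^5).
r_4 = 136594 (mod 161051)

Hensel's recurrence: r_{i+1} = r_i − f(r_i)·(f′(r_i))^{-1} mod 11^{i+2}, with f′(x) = 2x. Iterate:
  r_0 = 7 (mod 11)
  r_1 = 106 (mod 121)
  r_2 = 832 (mod 1331)
  r_3 = 4825 (mod 14641)
  r_4 = 136594 (mod 161051)
Final: r_4 = 136594, and one checks f(r_4) ≡ 0 mod 11^5.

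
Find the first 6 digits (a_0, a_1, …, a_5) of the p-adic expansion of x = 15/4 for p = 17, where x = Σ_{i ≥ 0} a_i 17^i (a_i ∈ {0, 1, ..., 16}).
(a_0, …, a_5) = (8, 4, 4, 4, 4, 4)

v_17(15/4) = 0 (numerator and denominator both coprime to 17), so x ∈ ℤ_17^×. Compute digits iteratively via a_i = x_i mod 17, x_{i+1} = (x_i − a_i)/17, with x_0 = x:
  x_0 = 15/4;  a_0 = 8;  x_1 = (x_0 − 8)/17 = -1/4
  x_1 = -1/4;  a_1 = 4;  x_2 = (x_1 − 4)/17 = -1/4
  x_2 = -1/4;  a_2 = 4;  x_3 = (x_2 − 4)/17 = -1/4
  x_3 = -1/4;  a_3 = 4;  x_4 = (x_3 − 4)/17 = -1/4
  x_4 = -1/4;  a_4 = 4;  x_5 = (x_4 − 4)/17 = -1/4
  x_5 = -1/4;  a_5 = 4;  x_6 = (x_5 − 4)/17 = -1/4
Digits: (8, 4, 4, 4, 4, 4).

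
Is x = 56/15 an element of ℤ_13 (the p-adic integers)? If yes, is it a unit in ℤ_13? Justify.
x ∈ ℤ_13^× (unit); v_13(x) = 0

ℤ_13 = {x ∈ ℚ_13 : v_13(x) ≥ 0} and ℤ_13^× = {x ∈ ℤ_13 : v_13(x) = 0}. Here v_13(56/15) = v_13(num) − v_13(den) = 0; compare against these criteria.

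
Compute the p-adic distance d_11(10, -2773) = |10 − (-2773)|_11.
d_11(10, -2773) = 1/121

Step 1 — x − y = 10 − (-2773) = 2783. Step 2 — v_11(2783) = 2 (factor: 2783 = (11^2 · 23); the sign does not affect v_p). Step 3 — |x − y|_11 = 11^{-2} = 1/121.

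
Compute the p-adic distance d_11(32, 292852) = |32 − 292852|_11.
d_11(32, 292852) = 1/14641

Step 1 — x − y = 32 − 292852 = -292820. Step 2 — v_11(-292820) = 4 (factor: -292820 = −(11^4 · 20); the sign does not affect v_p). Step 3 — |x − y|_11 = 11^{-4} = 1/14641.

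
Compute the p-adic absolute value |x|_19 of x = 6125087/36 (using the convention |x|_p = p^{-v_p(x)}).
|6125087/36|_19 = 1/130321

Step 1 — compute v_19(x) by factoring powers of 19 out of the numerator and denominator: v_19(6125087/36) = 4. Step 2 — apply |x|_p = p^{-v_p(x)} = 19^{-4} = 1/130321.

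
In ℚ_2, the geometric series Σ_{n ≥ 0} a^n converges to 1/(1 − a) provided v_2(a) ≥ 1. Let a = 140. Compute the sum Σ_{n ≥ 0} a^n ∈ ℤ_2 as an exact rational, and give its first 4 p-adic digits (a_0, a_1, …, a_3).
Σ a^n = 1/(1 − a) = -1/139;  first 4 digits = (1, 0, 1, 1)

v_2(a) = 2 ≥ 1, so the series converges in ℤ_2 to 1/(1 − a) = 1/(1 − 140) = -1/139. Expand this rational in ℤ_2: compute digits iteratively via d_i = x_i mod 2, x_{i+1} = (x_i − d_i)/2. The first 4 digits are (1, 0, 1, 1).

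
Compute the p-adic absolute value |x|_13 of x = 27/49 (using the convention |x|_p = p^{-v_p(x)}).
|27/49|_13 = 1

Step 1 — compute v_13(x) by factoring powers of 13 out of the numerator and denominator: v_13(27/49) = 0. Step 2 — apply |x|_p = p^{-v_p(x)} = 13^{0} = 1.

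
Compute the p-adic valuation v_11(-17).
v_11(-17) = 0

v_11(n) is the largest exponent k such that 11^k divides n. Factor out: -17 = -11^0 · 17. (Sign doesn't affect v_p.) So v_11(-17) = 0.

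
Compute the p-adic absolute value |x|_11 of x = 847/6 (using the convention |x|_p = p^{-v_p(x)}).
|847/6|_11 = 1/121

Step 1 — compute v_11(x) by factoring powers of 11 out of the numerator and denominator: v_11(847/6) = 2. Step 2 — apply |x|_p = p^{-v_p(x)} = 11^{-2} = 1/121.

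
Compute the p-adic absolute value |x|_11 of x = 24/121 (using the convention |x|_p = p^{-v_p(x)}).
|24/121|_11 = 121

Step 1 — compute v_11(x) by factoring powers of 11 out of the numerator and denominator: v_11(24/121) = -2. Step 2 — apply |x|_p = p^{-v_p(x)} = 11^{2} = 121.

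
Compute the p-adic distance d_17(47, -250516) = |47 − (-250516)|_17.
d_17(47, -250516) = 1/83521

Step 1 — x − y = 47 − (-250516) = 250563. Step 2 — v_17(250563) = 4 (factor: 250563 = (17^4 · 3); the sign does not affect v_p). Step 3 — |x − y|_17 = 17^{-4} = 1/83521.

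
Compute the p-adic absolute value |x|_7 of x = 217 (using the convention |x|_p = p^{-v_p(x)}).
|217|_7 = 1/7

Step 1 — compute v_7(x) by factoring powers of 7 out of the numerator and denominator: v_7(217) = 1. Step 2 — apply |x|_p = p^{-v_p(x)} = 7^{-1} = 1/7.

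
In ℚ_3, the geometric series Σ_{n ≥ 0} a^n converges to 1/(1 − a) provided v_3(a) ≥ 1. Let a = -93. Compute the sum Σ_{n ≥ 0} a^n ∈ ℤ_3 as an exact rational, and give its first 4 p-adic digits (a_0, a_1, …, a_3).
Σ a^n = 1/(1 − a) = 1/94;  first 4 digits = (1, 2, 2, 0)

v_3(a) = 1 ≥ 1, so the series converges in ℤ_3 to 1/(1 − a) = 1/(1 − (-93)) = 1/94. Expand this rational in ℤ_3: compute digits iteratively via d_i = x_i mod 3, x_{i+1} = (x_i − d_i)/3. The first 4 digits are (1, 2, 2, 0).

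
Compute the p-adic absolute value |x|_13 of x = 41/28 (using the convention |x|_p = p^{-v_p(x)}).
|41/28|_13 = 1

Step 1 — compute v_13(x) by factoring powers of 13 out of the numerator and denominator: v_13(41/28) = 0. Step 2 — apply |x|_p = p^{-v_p(x)} = 13^{0} = 1.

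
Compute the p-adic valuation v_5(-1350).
v_5(-1350) = 2

v_5(n) is the largest exponent k such that 5^k divides n. Factor out: -1350 = -5^2 · 54. (Sign doesn't affect v_p.) So v_5(-1350) = 2.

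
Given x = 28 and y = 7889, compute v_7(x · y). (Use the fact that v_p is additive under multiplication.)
v_7(220892) = 4

v_p(x) = 1 (factor: 28 = 7^1 · 4); v_p(y) = 3 (factor: 7889 = 7^3 · 23). Additivity: v_p(xy) = v_p(x) + v_p(y) = 1 + 3 = 4. (Direct check: xy = 220892 = 7^4 · (92).)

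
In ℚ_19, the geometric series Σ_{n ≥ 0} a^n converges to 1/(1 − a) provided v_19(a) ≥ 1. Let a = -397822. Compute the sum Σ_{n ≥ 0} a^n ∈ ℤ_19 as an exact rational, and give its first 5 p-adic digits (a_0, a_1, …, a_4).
Σ a^n = 1/(1 − a) = 1/397823;  first 5 digits = (1, 0, 0, 18, 15)

v_19(a) = 3 ≥ 1, so the series converges in ℤ_19 to 1/(1 − a) = 1/(1 − (-397822)) = 1/397823. Expand this rational in ℤ_19: compute digits iteratively via d_i = x_i mod 19, x_{i+1} = (x_i − d_i)/19. The first 5 digits are (1, 0, 0, 18, 15).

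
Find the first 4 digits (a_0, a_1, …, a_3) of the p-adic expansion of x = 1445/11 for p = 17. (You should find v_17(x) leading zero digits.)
(a_0, …, a_3) = (0, 0, 2, 3)

v_17(1445/11) = 2, so a_0 = ... = a_1 = 0. Factor out: x = 17^2 · u with u = 5/11 a unit in ℤ_17. Expand u iteratively via a_{v+i} = u_i mod 17, u_{i+1} = (u_i − a_{v+i})/17:
  u_0 = 5/11;  a_2 = 2;  u_1 = (u_0 − 2)/17 = -1/11
  u_1 = -1/11;  a_3 = 3;  u_2 = (u_1 − 3)/17 = -2/11
Digits: (0, 0, 2, 3).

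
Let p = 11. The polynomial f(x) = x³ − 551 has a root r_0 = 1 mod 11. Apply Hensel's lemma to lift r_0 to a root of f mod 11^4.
r_3 = 5468 (mod 14641)

Hensel: r_{i+1} = r_i − f(r_i)/f′(r_i) mod 11^{i+2}, where f′(x) = 3x². Iterate:
  r_0 = 1 (mod 11)
  r_1 = 23 (mod 121)
  r_2 = 144 (mod 1331)
  r_3 = 5468 (mod 14641)
Final: r = 5468 with f(r) ≡ 0 mod 11^4.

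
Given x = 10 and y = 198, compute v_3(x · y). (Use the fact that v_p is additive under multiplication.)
v_3(1980) = 2

v_p(x) = 0 (factor: 10 = 3^0 · 10); v_p(y) = 2 (factor: 198 = 3^2 · 22). Additivity: v_p(xy) = v_p(x) + v_p(y) = 0 + 2 = 2. (Direct check: xy = 1980 = 3^2 · (220).)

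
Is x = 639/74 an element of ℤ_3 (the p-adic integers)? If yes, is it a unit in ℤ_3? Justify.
x ∈ ℤ_3 but not a unit; v_3(x) = 2 > 0

ℤ_3 = {x ∈ ℚ_3 : v_3(x) ≥ 0} and ℤ_3^× = {x ∈ ℤ_3 : v_3(x) = 0}. Here v_3(639/74) = v_3(num) − v_3(den) = 2; compare against these criteria.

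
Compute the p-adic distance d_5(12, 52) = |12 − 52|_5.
d_5(12, 52) = 1/5

Step 1 — x − y = 12 − 52 = -40. Step 2 — v_5(-40) = 1 (factor: -40 = −(5^1 · 8); the sign does not affect v_p). Step 3 — |x − y|_5 = 5^{-1} = 1/5.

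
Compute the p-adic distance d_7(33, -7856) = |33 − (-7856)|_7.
d_7(33, -7856) = 1/343

Step 1 — x − y = 33 − (-7856) = 7889. Step 2 — v_7(7889) = 3 (factor: 7889 = (7^3 · 23); the sign does not affect v_p). Step 3 — |x − y|_7 = 7^{-3} = 1/343.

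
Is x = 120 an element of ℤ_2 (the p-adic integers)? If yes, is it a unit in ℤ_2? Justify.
x ∈ ℤ_2 but not a unit; v_2(x) = 3 > 0

ℤ_2 = {x ∈ ℚ_2 : v_2(x) ≥ 0} and ℤ_2^× = {x ∈ ℤ_2 : v_2(x) = 0}. Here v_2(120) = v_2(num) − v_2(den) = 3; compare against these criteria.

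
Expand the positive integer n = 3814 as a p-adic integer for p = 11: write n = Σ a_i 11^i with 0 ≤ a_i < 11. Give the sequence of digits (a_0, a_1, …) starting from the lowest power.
(a_0, a_1, …) = (8, 5, 9, 2)

Repeated division by 11 gives the digits low-to-high: 3814 = 8 + 5·11^1 + 9·11^2 + 2·11^3. Digit sequence: (8, 5, 9, 2).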